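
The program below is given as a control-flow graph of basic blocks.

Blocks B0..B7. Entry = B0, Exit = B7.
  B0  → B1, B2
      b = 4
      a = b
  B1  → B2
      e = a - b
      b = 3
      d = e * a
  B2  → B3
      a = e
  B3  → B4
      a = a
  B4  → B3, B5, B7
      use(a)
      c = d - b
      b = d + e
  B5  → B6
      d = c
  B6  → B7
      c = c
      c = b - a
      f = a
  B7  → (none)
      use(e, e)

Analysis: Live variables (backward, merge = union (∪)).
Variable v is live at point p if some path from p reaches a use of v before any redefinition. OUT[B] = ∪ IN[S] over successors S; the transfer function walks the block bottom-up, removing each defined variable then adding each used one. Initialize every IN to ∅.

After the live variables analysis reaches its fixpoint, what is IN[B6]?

Per-block solution:
  B0: | IN={d, e} | OUT={a, b, d, e}
  B1: | IN={a, b} | OUT={b, d, e}
  B2: | IN={b, d, e} | OUT={a, b, d, e}
  B3: | IN={a, b, d, e} | OUT={a, b, d, e}
  B4: | IN={a, b, d, e} | OUT={a, b, c, d, e}
  B5: | IN={a, b, c, e} | OUT={a, b, c, e}
  B6: | IN={a, b, c, e} | OUT={e}
  B7: | IN={e} | OUT={}

Merge at B6: OUT[B6] = IN[B7] = {e}
Applying B6's transfer function to that OUT value gives IN[B6] (row B6 above).

Answer: {a, b, c, e}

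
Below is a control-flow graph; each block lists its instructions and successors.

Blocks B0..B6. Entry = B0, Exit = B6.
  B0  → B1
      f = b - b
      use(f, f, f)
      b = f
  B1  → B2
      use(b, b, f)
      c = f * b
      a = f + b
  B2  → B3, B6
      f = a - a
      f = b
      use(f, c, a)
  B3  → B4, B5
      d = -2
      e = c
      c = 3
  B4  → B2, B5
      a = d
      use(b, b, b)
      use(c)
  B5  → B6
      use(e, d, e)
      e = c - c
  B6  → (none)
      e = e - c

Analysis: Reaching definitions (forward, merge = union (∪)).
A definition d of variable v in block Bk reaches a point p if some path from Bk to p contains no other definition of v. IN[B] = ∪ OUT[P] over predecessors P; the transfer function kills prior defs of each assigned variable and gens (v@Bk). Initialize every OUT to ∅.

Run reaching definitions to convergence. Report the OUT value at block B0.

Answer: {b@B0, f@B0}

Derivation:
Converged values:
  B0:   IN={}   OUT={b@B0, f@B0}
  B1:   IN={b@B0, f@B0}   OUT={a@B1, b@B0, c@B1, f@B0}
  B2:   IN={a@B1, a@B4, b@B0, c@B1, c@B3, d@B3, e@B3, f@B0, f@B2}   OUT={a@B1, a@B4, b@B0, c@B1, c@B3, d@B3, e@B3, f@B2}
  B3:   IN={a@B1, a@B4, b@B0, c@B1, c@B3, d@B3, e@B3, f@B2}   OUT={a@B1, a@B4, b@B0, c@B3, d@B3, e@B3, f@B2}
  B4:   IN={a@B1, a@B4, b@B0, c@B3, d@B3, e@B3, f@B2}   OUT={a@B4, b@B0, c@B3, d@B3, e@B3, f@B2}
  B5:   IN={a@B1, a@B4, b@B0, c@B3, d@B3, e@B3, f@B2}   OUT={a@B1, a@B4, b@B0, c@B3, d@B3, e@B5, f@B2}
  B6:   IN={a@B1, a@B4, b@B0, c@B1, c@B3, d@B3, e@B3, e@B5, f@B2}   OUT={a@B1, a@B4, b@B0, c@B1, c@B3, d@B3, e@B6, f@B2}

B0 is the boundary node: IN[B0] = {}
Applying B0's transfer function to that IN value gives OUT[B0] (row B0 above).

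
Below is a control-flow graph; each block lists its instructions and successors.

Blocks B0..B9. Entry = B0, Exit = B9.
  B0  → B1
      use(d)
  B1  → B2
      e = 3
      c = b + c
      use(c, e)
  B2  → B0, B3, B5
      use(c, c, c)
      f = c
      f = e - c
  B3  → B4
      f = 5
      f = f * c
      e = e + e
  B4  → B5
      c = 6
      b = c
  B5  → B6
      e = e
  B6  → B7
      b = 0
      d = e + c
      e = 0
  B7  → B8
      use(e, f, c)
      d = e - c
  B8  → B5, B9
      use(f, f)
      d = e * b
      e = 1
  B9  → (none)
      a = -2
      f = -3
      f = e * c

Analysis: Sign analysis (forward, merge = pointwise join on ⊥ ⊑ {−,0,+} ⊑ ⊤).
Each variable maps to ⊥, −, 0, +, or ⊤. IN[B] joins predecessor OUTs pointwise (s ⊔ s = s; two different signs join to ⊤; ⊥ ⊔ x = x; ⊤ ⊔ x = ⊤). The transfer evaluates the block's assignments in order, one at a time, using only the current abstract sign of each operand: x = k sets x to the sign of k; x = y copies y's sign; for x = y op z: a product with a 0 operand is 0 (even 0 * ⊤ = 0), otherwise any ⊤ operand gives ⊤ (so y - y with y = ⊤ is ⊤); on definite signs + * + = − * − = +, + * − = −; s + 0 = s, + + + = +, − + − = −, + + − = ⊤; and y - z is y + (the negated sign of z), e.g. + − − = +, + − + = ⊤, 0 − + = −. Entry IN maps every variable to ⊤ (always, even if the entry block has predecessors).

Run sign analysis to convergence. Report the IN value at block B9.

Converged values:
  B0:   IN=(all ⊤)   OUT=(all ⊤)
  B1:   IN=(all ⊤)   OUT={e:+; rest ⊤}
  B2:   IN={e:+; rest ⊤}   OUT={e:+; rest ⊤}
  B3:   IN={e:+; rest ⊤}   OUT={e:+; rest ⊤}
  B4:   IN={e:+; rest ⊤}   OUT={b:+, c:+, e:+; rest ⊤}
  B5:   IN={e:+; rest ⊤}   OUT={e:+; rest ⊤}
  B6:   IN={e:+; rest ⊤}   OUT={b:0, e:0; rest ⊤}
  B7:   IN={b:0, e:0; rest ⊤}   OUT={b:0, e:0; rest ⊤}
  B8:   IN={b:0, e:0; rest ⊤}   OUT={b:0, d:0, e:+; rest ⊤}
  B9:   IN={b:0, d:0, e:+; rest ⊤}   OUT={a:-, b:0, d:0, e:+; rest ⊤}

Merge at B9: IN[B9] = OUT[B8] = {a: ⊤, b: 0, c: ⊤, d: 0, e: +, f: ⊤}

Answer: {a: ⊤, b: 0, c: ⊤, d: 0, e: +, f: ⊤}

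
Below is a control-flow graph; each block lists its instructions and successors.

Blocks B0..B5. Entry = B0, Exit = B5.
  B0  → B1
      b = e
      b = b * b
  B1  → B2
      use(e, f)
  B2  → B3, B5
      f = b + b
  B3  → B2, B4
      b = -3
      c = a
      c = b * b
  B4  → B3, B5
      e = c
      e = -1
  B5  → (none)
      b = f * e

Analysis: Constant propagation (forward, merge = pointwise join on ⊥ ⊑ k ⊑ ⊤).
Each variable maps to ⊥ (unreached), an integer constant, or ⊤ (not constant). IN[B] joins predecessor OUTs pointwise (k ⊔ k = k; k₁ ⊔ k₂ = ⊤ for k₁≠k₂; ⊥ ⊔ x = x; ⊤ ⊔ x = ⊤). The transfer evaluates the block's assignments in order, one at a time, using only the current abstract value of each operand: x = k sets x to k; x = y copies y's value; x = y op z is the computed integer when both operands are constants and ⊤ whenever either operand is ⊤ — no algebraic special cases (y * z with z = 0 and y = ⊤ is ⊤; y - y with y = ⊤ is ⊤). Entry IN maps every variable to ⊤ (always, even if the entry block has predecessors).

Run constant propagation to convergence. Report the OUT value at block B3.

Fixpoint table:
  B0: | IN=(all ⊤) | OUT=(all ⊤)
  B1: | IN=(all ⊤) | OUT=(all ⊤)
  B2: | IN=(all ⊤) | OUT=(all ⊤)
  B3: | IN=(all ⊤) | OUT={b:-3, c:9; rest ⊤}
  B4: | IN={b:-3, c:9; rest ⊤} | OUT={b:-3, c:9, e:-1; rest ⊤}
  B5: | IN=(all ⊤) | OUT=(all ⊤)

Merge at B3: IN[B3] = OUT[B2] ⊔ OUT[B4] = {a: ⊤, b: ⊤, c: ⊤, d: ⊤, e: ⊤, f: ⊤}
Applying B3's transfer function to that IN value gives OUT[B3] (row B3 above).

Answer: {a: ⊤, b: -3, c: 9, d: ⊤, e: ⊤, f: ⊤}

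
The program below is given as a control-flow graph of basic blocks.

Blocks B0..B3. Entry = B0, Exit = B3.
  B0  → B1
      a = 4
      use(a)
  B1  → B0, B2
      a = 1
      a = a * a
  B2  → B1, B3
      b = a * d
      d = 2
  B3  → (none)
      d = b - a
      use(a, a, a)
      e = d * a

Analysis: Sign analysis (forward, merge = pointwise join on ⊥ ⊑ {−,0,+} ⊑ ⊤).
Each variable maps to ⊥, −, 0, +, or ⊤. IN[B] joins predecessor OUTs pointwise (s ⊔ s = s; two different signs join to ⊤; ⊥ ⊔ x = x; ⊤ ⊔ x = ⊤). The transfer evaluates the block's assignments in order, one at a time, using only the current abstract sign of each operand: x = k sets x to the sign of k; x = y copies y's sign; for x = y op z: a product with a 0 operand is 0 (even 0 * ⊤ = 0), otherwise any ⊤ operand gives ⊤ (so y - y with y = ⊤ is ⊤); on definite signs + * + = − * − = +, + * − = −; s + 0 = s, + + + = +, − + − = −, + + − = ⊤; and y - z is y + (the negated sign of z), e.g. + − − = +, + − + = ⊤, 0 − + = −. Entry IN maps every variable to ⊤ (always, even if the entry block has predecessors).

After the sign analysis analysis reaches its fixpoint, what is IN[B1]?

Converged values:
  B0: | IN=(all ⊤) | OUT={a:+; rest ⊤}
  B1: | IN={a:+; rest ⊤} | OUT={a:+; rest ⊤}
  B2: | IN={a:+; rest ⊤} | OUT={a:+, d:+; rest ⊤}
  B3: | IN={a:+, d:+; rest ⊤} | OUT={a:+; rest ⊤}

Merge at B1: IN[B1] = OUT[B0] ⊔ OUT[B2] = {a: +, b: ⊤, c: ⊤, d: ⊤, e: ⊤, f: ⊤}

Answer: {a: +, b: ⊤, c: ⊤, d: ⊤, e: ⊤, f: ⊤}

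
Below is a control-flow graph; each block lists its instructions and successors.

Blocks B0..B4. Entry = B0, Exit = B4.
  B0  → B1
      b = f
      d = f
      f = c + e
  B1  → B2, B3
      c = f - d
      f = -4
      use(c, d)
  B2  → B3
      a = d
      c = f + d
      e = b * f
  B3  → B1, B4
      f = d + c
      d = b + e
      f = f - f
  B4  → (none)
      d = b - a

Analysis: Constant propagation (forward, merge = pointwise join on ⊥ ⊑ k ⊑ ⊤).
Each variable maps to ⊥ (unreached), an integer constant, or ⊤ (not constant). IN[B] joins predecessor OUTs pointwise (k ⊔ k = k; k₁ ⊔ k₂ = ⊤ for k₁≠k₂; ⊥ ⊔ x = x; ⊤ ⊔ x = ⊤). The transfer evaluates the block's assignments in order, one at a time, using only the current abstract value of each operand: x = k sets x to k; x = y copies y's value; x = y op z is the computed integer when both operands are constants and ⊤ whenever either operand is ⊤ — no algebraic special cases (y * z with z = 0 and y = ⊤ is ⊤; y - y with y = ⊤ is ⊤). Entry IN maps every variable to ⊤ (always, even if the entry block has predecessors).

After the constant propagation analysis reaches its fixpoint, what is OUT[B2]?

Fixpoint table:
  B0:  IN=(all ⊤)  OUT=(all ⊤)
  B1:  IN=(all ⊤)  OUT={f:-4; rest ⊤}
  B2:  IN={f:-4; rest ⊤}  OUT={f:-4; rest ⊤}
  B3:  IN={f:-4; rest ⊤}  OUT=(all ⊤)
  B4:  IN=(all ⊤)  OUT=(all ⊤)

Merge at B2: IN[B2] = OUT[B1] = {a: ⊤, b: ⊤, c: ⊤, d: ⊤, e: ⊤, f: -4}
Applying B2's transfer function to that IN value gives OUT[B2] (row B2 above).

Answer: {a: ⊤, b: ⊤, c: ⊤, d: ⊤, e: ⊤, f: -4}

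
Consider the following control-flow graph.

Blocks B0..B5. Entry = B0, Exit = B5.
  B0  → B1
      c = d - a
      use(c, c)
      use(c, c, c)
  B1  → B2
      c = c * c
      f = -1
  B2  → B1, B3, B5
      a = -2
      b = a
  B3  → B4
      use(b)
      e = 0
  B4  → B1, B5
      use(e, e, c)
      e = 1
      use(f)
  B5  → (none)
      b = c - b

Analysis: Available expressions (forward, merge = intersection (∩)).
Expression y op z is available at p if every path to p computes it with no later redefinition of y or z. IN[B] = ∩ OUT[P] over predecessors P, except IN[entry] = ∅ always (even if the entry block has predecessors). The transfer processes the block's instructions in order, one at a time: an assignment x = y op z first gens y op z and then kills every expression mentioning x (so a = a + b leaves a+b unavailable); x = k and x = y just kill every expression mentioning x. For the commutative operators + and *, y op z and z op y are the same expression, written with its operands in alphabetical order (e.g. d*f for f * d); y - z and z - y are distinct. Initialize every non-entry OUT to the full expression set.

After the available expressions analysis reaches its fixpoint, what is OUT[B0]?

Converged values:
  B0:   IN={}   OUT={d-a}
  B1:   IN={}   OUT={}
  B2:   IN={}   OUT={}
  B3:   IN={}   OUT={}
  B4:   IN={}   OUT={}
  B5:   IN={}   OUT={}

B0 is the boundary node: IN[B0] = {}
Applying B0's transfer function to that IN value gives OUT[B0] (row B0 above).

Answer: {d-a}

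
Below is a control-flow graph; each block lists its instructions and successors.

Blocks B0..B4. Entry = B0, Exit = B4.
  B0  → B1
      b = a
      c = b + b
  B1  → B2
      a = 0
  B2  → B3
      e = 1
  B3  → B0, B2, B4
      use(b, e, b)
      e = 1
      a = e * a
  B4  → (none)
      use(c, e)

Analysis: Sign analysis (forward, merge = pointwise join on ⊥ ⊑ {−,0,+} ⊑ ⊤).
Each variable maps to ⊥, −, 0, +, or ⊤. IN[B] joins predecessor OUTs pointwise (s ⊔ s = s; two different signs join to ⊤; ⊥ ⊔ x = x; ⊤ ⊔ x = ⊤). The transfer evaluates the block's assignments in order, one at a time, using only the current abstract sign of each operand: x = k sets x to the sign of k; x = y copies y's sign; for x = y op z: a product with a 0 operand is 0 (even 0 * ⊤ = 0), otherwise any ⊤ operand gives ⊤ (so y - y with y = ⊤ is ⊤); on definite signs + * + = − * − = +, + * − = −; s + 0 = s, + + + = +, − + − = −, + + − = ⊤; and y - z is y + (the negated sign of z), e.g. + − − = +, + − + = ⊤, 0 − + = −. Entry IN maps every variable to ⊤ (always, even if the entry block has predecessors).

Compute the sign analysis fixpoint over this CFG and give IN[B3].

Per-block solution:
  B0:  IN=(all ⊤)  OUT=(all ⊤)
  B1:  IN=(all ⊤)  OUT={a:0; rest ⊤}
  B2:  IN={a:0; rest ⊤}  OUT={a:0, e:+; rest ⊤}
  B3:  IN={a:0, e:+; rest ⊤}  OUT={a:0, e:+; rest ⊤}
  B4:  IN={a:0, e:+; rest ⊤}  OUT={a:0, e:+; rest ⊤}

Merge at B3: IN[B3] = OUT[B2] = {a: 0, b: ⊤, c: ⊤, d: ⊤, e: +, f: ⊤}

Answer: {a: 0, b: ⊤, c: ⊤, d: ⊤, e: +, f: ⊤}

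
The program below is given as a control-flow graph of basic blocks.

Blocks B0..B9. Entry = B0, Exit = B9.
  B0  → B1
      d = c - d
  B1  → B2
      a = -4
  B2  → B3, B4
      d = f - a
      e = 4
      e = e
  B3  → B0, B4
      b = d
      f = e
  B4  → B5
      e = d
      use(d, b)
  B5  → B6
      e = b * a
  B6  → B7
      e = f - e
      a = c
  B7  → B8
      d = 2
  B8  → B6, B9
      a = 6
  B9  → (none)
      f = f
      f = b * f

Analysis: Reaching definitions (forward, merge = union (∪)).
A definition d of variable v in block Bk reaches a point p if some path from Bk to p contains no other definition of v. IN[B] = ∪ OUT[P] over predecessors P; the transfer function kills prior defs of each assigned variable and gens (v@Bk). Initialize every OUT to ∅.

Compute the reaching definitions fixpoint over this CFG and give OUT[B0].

Answer: {a@B1, b@B3, d@B0, e@B2, f@B3}

Trace:
Converged values:
  B0: | IN={a@B1, b@B3, d@B2, e@B2, f@B3} | OUT={a@B1, b@B3, d@B0, e@B2, f@B3}
  B1: | IN={a@B1, b@B3, d@B0, e@B2, f@B3} | OUT={a@B1, b@B3, d@B0, e@B2, f@B3}
  B2: | IN={a@B1, b@B3, d@B0, e@B2, f@B3} | OUT={a@B1, b@B3, d@B2, e@B2, f@B3}
  B3: | IN={a@B1, b@B3, d@B2, e@B2, f@B3} | OUT={a@B1, b@B3, d@B2, e@B2, f@B3}
  B4: | IN={a@B1, b@B3, d@B2, e@B2, f@B3} | OUT={a@B1, b@B3, d@B2, e@B4, f@B3}
  B5: | IN={a@B1, b@B3, d@B2, e@B4, f@B3} | OUT={a@B1, b@B3, d@B2, e@B5, f@B3}
  B6: | IN={a@B1, a@B8, b@B3, d@B2, d@B7, e@B5, e@B6, f@B3} | OUT={a@B6, b@B3, d@B2, d@B7, e@B6, f@B3}
  B7: | IN={a@B6, b@B3, d@B2, d@B7, e@B6, f@B3} | OUT={a@B6, b@B3, d@B7, e@B6, f@B3}
  B8: | IN={a@B6, b@B3, d@B7, e@B6, f@B3} | OUT={a@B8, b@B3, d@B7, e@B6, f@B3}
  B9: | IN={a@B8, b@B3, d@B7, e@B6, f@B3} | OUT={a@B8, b@B3, d@B7, e@B6, f@B9}

Merge at B0 (entry node, so the boundary value {} is joined with the incoming edge(s)): IN[B0] = {} ⊔ OUT[B3] = {a@B1, b@B3, d@B2, e@B2, f@B3}
Applying B0's transfer function to that IN value gives OUT[B0] (row B0 above).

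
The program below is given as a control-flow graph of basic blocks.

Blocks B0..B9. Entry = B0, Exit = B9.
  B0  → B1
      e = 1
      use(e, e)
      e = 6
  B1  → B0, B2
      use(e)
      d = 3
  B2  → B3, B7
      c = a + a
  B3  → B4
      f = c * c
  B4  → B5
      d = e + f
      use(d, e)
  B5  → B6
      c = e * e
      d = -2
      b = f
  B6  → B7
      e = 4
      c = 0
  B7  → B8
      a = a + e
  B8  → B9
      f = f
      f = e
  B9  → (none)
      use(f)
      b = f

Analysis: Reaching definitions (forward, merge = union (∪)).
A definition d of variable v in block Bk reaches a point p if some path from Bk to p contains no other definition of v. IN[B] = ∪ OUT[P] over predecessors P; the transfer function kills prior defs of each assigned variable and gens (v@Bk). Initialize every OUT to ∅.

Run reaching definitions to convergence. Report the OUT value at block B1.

Converged values:
  B0:  IN={d@B1, e@B0}  OUT={d@B1, e@B0}
  B1:  IN={d@B1, e@B0}  OUT={d@B1, e@B0}
  B2:  IN={d@B1, e@B0}  OUT={c@B2, d@B1, e@B0}
  B3:  IN={c@B2, d@B1, e@B0}  OUT={c@B2, d@B1, e@B0, f@B3}
  B4:  IN={c@B2, d@B1, e@B0, f@B3}  OUT={c@B2, d@B4, e@B0, f@B3}
  B5:  IN={c@B2, d@B4, e@B0, f@B3}  OUT={b@B5, c@B5, d@B5, e@B0, f@B3}
  B6:  IN={b@B5, c@B5, d@B5, e@B0, f@B3}  OUT={b@B5, c@B6, d@B5, e@B6, f@B3}
  B7:  IN={b@B5, c@B2, c@B6, d@B1, d@B5, e@B0, e@B6, f@B3}  OUT={a@B7, b@B5, c@B2, c@B6, d@B1, d@B5, e@B0, e@B6, f@B3}
  B8:  IN={a@B7, b@B5, c@B2, c@B6, d@B1, d@B5, e@B0, e@B6, f@B3}  OUT={a@B7, b@B5, c@B2, c@B6, d@B1, d@B5, e@B0, e@B6, f@B8}
  B9:  IN={a@B7, b@B5, c@B2, c@B6, d@B1, d@B5, e@B0, e@B6, f@B8}  OUT={a@B7, b@B9, c@B2, c@B6, d@B1, d@B5, e@B0, e@B6, f@B8}

Merge at B1: IN[B1] = OUT[B0] = {d@B1, e@B0}
Applying B1's transfer function to that IN value gives OUT[B1] (row B1 above).

Answer: {d@B1, e@B0}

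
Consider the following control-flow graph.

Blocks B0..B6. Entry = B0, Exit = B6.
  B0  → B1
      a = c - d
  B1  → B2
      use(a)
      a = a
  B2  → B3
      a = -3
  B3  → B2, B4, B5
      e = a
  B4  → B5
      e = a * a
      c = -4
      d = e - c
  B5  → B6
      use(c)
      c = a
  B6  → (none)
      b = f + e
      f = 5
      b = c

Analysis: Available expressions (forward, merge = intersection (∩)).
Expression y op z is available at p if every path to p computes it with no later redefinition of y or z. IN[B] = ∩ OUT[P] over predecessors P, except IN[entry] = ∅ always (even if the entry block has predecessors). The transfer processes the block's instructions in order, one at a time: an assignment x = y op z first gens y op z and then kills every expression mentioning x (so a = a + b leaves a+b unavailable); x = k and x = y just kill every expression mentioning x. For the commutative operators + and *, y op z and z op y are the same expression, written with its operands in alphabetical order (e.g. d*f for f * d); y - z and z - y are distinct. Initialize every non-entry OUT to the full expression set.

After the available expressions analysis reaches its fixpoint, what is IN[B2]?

Answer: {c-d}

Derivation:
Converged values:
  B0: | IN={} | OUT={c-d}
  B1: | IN={c-d} | OUT={c-d}
  B2: | IN={c-d} | OUT={c-d}
  B3: | IN={c-d} | OUT={c-d}
  B4: | IN={c-d} | OUT={a*a, e-c}
  B5: | IN={} | OUT={}
  B6: | IN={} | OUT={}

Merge at B2: IN[B2] = OUT[B1] ∩ OUT[B3] = {c-d}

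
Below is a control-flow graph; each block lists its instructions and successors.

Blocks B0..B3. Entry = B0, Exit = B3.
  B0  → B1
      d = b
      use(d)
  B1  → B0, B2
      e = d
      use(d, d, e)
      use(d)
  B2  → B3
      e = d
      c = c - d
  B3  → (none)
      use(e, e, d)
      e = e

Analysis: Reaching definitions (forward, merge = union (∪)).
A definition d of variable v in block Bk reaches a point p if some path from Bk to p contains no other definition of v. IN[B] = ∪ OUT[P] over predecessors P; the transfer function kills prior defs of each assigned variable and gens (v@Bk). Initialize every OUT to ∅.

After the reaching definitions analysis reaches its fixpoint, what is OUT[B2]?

Answer: {c@B2, d@B0, e@B2}

Working:
Per-block solution:
  B0:   IN={d@B0, e@B1}   OUT={d@B0, e@B1}
  B1:   IN={d@B0, e@B1}   OUT={d@B0, e@B1}
  B2:   IN={d@B0, e@B1}   OUT={c@B2, d@B0, e@B2}
  B3:   IN={c@B2, d@B0, e@B2}   OUT={c@B2, d@B0, e@B3}

Merge at B2: IN[B2] = OUT[B1] = {d@B0, e@B1}
Applying B2's transfer function to that IN value gives OUT[B2] (row B2 above).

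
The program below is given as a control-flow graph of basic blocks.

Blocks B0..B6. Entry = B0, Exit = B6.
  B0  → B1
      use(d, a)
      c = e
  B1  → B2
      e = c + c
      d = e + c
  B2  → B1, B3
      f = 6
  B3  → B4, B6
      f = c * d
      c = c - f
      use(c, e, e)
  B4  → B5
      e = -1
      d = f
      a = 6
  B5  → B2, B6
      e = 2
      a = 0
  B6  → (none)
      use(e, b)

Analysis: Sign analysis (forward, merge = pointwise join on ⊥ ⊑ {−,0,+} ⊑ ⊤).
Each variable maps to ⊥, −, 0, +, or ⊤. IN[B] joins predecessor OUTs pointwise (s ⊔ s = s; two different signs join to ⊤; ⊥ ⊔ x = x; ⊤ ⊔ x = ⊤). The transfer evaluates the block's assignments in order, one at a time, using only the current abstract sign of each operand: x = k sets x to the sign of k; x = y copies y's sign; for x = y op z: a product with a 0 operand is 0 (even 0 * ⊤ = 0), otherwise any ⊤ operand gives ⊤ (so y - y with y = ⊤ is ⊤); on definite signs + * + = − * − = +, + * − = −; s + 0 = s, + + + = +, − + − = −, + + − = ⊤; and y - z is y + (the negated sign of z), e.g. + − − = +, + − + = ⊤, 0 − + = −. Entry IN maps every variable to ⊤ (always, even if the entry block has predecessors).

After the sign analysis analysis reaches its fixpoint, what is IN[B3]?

Per-block solution:
  B0: | IN=(all ⊤) | OUT=(all ⊤)
  B1: | IN=(all ⊤) | OUT=(all ⊤)
  B2: | IN=(all ⊤) | OUT={f:+; rest ⊤}
  B3: | IN={f:+; rest ⊤} | OUT=(all ⊤)
  B4: | IN=(all ⊤) | OUT={a:+, e:-; rest ⊤}
  B5: | IN={a:+, e:-; rest ⊤} | OUT={a:0, e:+; rest ⊤}
  B6: | IN=(all ⊤) | OUT=(all ⊤)

Merge at B3: IN[B3] = OUT[B2] = {a: ⊤, b: ⊤, c: ⊤, d: ⊤, e: ⊤, f: +}

Answer: {a: ⊤, b: ⊤, c: ⊤, d: ⊤, e: ⊤, f: +}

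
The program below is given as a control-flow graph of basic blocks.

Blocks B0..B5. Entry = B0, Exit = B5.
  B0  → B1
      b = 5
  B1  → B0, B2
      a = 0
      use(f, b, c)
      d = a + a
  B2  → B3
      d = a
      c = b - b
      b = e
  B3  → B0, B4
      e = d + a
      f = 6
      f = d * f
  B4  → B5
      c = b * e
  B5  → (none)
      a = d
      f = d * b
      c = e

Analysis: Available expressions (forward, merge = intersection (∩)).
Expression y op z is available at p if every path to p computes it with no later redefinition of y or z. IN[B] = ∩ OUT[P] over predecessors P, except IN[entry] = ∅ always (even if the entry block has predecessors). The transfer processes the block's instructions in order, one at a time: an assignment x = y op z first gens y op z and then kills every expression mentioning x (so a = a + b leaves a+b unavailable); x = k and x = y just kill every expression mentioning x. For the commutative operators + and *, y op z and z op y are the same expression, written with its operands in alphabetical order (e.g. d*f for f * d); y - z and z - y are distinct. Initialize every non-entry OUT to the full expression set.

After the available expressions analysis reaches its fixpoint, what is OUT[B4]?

Answer: {a+a, a+d, b*e}

Derivation:
Fixpoint table:
  B0:   IN={}   OUT={}
  B1:   IN={}   OUT={a+a}
  B2:   IN={a+a}   OUT={a+a}
  B3:   IN={a+a}   OUT={a+a, a+d}
  B4:   IN={a+a, a+d}   OUT={a+a, a+d, b*e}
  B5:   IN={a+a, a+d, b*e}   OUT={b*d, b*e}

Merge at B4: IN[B4] = OUT[B3] = {a+a, a+d}
Applying B4's transfer function to that IN value gives OUT[B4] (row B4 above).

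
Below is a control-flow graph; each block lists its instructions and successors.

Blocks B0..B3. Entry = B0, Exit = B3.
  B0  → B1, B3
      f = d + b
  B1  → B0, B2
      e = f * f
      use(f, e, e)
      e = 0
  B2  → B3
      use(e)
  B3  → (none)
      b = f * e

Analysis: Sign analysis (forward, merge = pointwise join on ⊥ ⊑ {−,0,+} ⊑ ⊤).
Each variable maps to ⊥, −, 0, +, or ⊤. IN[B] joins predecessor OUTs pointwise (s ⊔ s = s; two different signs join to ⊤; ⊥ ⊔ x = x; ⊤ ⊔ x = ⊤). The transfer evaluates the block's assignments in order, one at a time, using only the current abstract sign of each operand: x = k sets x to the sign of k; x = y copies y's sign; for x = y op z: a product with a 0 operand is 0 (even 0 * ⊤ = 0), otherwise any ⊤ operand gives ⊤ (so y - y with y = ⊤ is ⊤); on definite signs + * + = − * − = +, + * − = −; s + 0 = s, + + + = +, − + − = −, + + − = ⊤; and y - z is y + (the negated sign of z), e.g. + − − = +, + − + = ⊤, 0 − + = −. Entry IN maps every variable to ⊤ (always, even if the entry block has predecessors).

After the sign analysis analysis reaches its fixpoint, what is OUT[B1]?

Answer: {a: ⊤, b: ⊤, c: ⊤, d: ⊤, e: 0, f: ⊤}

Derivation:
Converged values:
  B0:  IN=(all ⊤)  OUT=(all ⊤)
  B1:  IN=(all ⊤)  OUT={e:0; rest ⊤}
  B2:  IN={e:0; rest ⊤}  OUT={e:0; rest ⊤}
  B3:  IN=(all ⊤)  OUT=(all ⊤)

Merge at B1: IN[B1] = OUT[B0] = {a: ⊤, b: ⊤, c: ⊤, d: ⊤, e: ⊤, f: ⊤}
Applying B1's transfer function to that IN value gives OUT[B1] (row B1 above).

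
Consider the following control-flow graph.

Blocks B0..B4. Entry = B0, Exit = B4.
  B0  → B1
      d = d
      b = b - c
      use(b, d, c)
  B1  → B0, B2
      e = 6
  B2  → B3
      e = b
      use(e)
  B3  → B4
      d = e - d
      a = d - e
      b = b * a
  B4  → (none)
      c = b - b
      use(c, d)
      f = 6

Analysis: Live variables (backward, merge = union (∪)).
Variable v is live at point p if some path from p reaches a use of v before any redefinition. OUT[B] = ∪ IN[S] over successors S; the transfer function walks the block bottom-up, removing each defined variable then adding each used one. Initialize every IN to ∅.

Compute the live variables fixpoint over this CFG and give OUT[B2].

Answer: {b, d, e}

Working:
Fixpoint table:
  B0:  IN={b, c, d}  OUT={b, c, d}
  B1:  IN={b, c, d}  OUT={b, c, d}
  B2:  IN={b, d}  OUT={b, d, e}
  B3:  IN={b, d, e}  OUT={b, d}
  B4:  IN={b, d}  OUT={}

Merge at B2: OUT[B2] = IN[B3] = {b, d, e}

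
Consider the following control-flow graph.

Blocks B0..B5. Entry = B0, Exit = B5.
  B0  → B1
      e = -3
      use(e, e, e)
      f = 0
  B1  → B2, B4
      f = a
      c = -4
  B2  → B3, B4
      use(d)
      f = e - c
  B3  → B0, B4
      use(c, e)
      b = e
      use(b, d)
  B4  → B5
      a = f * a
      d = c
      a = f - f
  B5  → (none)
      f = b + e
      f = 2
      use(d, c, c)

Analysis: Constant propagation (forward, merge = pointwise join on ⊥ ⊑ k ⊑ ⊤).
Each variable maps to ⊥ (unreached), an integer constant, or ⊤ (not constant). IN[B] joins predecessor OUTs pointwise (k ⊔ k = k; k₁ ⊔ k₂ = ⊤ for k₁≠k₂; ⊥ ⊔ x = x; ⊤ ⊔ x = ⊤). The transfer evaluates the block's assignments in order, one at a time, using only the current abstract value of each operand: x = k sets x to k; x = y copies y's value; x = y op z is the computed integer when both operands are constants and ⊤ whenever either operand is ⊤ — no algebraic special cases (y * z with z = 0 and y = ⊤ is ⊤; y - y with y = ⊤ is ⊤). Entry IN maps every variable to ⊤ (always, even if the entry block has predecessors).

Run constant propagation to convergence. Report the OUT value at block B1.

Answer: {a: ⊤, b: ⊤, c: -4, d: ⊤, e: -3, f: ⊤}

Working:
Per-block solution:
  B0:   IN=(all ⊤)   OUT={e:-3, f:0; rest ⊤}
  B1:   IN={e:-3, f:0; rest ⊤}   OUT={c:-4, e:-3; rest ⊤}
  B2:   IN={c:-4, e:-3; rest ⊤}   OUT={c:-4, e:-3, f:1; rest ⊤}
  B3:   IN={c:-4, e:-3, f:1; rest ⊤}   OUT={b:-3, c:-4, e:-3, f:1; rest ⊤}
  B4:   IN={c:-4, e:-3; rest ⊤}   OUT={c:-4, d:-4, e:-3; rest ⊤}
  B5:   IN={c:-4, d:-4, e:-3; rest ⊤}   OUT={c:-4, d:-4, e:-3, f:2; rest ⊤}

Merge at B1: IN[B1] = OUT[B0] = {a: ⊤, b: ⊤, c: ⊤, d: ⊤, e: -3, f: 0}
Applying B1's transfer function to that IN value gives OUT[B1] (row B1 above).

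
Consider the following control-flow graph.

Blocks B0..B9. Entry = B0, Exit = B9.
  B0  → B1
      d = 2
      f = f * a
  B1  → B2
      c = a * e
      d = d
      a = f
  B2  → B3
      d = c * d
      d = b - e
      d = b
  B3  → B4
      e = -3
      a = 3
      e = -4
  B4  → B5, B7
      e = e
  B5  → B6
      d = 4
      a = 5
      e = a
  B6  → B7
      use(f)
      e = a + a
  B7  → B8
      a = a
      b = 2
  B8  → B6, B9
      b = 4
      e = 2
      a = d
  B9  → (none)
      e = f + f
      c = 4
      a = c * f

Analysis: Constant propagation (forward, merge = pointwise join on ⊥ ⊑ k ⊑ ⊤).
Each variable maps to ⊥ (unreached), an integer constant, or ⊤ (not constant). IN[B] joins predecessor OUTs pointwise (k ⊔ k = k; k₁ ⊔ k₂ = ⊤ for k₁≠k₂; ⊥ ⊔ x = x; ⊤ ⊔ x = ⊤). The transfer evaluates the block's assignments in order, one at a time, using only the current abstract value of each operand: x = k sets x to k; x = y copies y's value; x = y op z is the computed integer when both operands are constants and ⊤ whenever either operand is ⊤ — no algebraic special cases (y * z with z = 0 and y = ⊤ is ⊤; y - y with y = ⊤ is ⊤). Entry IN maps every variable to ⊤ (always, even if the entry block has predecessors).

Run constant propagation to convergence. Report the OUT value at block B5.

Answer: {a: 5, b: ⊤, c: ⊤, d: 4, e: 5, f: ⊤}

Trace:
Per-block solution:
  B0: | IN=(all ⊤) | OUT={d:2; rest ⊤}
  B1: | IN={d:2; rest ⊤} | OUT={d:2; rest ⊤}
  B2: | IN={d:2; rest ⊤} | OUT=(all ⊤)
  B3: | IN=(all ⊤) | OUT={a:3, e:-4; rest ⊤}
  B4: | IN={a:3, e:-4; rest ⊤} | OUT={a:3, e:-4; rest ⊤}
  B5: | IN={a:3, e:-4; rest ⊤} | OUT={a:5, d:4, e:5; rest ⊤}
  B6: | IN=(all ⊤) | OUT=(all ⊤)
  B7: | IN=(all ⊤) | OUT={b:2; rest ⊤}
  B8: | IN={b:2; rest ⊤} | OUT={b:4, e:2; rest ⊤}
  B9: | IN={b:4, e:2; rest ⊤} | OUT={b:4, c:4; rest ⊤}

Merge at B5: IN[B5] = OUT[B4] = {a: 3, b: ⊤, c: ⊤, d: ⊤, e: -4, f: ⊤}
Applying B5's transfer function to that IN value gives OUT[B5] (row B5 above).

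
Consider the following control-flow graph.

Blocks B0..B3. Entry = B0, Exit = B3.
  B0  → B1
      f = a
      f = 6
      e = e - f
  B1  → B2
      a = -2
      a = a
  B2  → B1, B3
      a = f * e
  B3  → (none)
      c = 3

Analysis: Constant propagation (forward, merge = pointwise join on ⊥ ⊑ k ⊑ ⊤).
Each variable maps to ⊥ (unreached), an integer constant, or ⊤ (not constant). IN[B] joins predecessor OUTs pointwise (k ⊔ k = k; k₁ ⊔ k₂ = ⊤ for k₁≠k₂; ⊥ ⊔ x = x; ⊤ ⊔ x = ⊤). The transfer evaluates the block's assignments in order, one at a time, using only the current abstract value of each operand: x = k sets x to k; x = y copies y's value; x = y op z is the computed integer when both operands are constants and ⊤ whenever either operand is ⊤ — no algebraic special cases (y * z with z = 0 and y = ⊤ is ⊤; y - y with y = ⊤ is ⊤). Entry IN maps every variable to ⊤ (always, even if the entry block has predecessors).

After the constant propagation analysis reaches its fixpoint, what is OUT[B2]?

Answer: {a: ⊤, b: ⊤, c: ⊤, d: ⊤, e: ⊤, f: 6}

Trace:
Converged values:
  B0: | IN=(all ⊤) | OUT={f:6; rest ⊤}
  B1: | IN={f:6; rest ⊤} | OUT={a:-2, f:6; rest ⊤}
  B2: | IN={a:-2, f:6; rest ⊤} | OUT={f:6; rest ⊤}
  B3: | IN={f:6; rest ⊤} | OUT={c:3, f:6; rest ⊤}

Merge at B2: IN[B2] = OUT[B1] = {a: -2, b: ⊤, c: ⊤, d: ⊤, e: ⊤, f: 6}
Applying B2's transfer function to that IN value gives OUT[B2] (row B2 above).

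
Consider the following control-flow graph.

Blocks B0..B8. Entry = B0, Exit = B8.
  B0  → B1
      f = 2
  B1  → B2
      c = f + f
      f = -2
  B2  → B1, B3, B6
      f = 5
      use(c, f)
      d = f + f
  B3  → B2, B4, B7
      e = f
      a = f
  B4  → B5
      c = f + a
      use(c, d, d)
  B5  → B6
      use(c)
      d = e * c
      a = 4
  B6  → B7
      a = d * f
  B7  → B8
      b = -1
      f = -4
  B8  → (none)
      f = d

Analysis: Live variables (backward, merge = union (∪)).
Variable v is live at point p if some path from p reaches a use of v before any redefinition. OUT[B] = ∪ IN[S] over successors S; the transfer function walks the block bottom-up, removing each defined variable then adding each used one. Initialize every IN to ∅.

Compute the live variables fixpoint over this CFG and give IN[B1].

Answer: {f}

Trace:
Per-block solution:
  B0: | IN={} | OUT={f}
  B1: | IN={f} | OUT={c}
  B2: | IN={c} | OUT={c, d, f}
  B3: | IN={c, d, f} | OUT={a, c, d, e, f}
  B4: | IN={a, d, e, f} | OUT={c, e, f}
  B5: | IN={c, e, f} | OUT={d, f}
  B6: | IN={d, f} | OUT={d}
  B7: | IN={d} | OUT={d}
  B8: | IN={d} | OUT={}

Merge at B1: OUT[B1] = IN[B2] = {c}
Applying B1's transfer function to that OUT value gives IN[B1] (row B1 above).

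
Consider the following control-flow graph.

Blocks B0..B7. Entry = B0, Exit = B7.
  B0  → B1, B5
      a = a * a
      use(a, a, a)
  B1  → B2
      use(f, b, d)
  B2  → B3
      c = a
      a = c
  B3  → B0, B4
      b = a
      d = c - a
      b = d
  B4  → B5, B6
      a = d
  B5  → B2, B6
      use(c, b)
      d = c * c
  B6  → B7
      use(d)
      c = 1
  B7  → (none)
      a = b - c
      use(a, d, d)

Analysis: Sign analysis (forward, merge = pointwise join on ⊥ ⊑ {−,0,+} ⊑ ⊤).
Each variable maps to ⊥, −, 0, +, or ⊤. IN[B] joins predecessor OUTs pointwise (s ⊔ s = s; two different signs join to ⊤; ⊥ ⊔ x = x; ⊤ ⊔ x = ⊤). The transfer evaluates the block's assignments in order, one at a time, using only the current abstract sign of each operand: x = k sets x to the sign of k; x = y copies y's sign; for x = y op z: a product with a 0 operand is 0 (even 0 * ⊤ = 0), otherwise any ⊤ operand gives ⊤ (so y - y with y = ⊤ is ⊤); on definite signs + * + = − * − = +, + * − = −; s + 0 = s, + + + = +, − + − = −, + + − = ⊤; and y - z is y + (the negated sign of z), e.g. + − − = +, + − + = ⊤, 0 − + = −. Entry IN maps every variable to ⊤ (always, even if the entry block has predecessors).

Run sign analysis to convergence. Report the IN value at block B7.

Converged values:
  B0: | IN=(all ⊤) | OUT=(all ⊤)
  B1: | IN=(all ⊤) | OUT=(all ⊤)
  B2: | IN=(all ⊤) | OUT=(all ⊤)
  B3: | IN=(all ⊤) | OUT=(all ⊤)
  B4: | IN=(all ⊤) | OUT=(all ⊤)
  B5: | IN=(all ⊤) | OUT=(all ⊤)
  B6: | IN=(all ⊤) | OUT={c:+; rest ⊤}
  B7: | IN={c:+; rest ⊤} | OUT={c:+; rest ⊤}

Merge at B7: IN[B7] = OUT[B6] = {a: ⊤, b: ⊤, c: +, d: ⊤, e: ⊤, f: ⊤}

Answer: {a: ⊤, b: ⊤, c: +, d: ⊤, e: ⊤, f: ⊤}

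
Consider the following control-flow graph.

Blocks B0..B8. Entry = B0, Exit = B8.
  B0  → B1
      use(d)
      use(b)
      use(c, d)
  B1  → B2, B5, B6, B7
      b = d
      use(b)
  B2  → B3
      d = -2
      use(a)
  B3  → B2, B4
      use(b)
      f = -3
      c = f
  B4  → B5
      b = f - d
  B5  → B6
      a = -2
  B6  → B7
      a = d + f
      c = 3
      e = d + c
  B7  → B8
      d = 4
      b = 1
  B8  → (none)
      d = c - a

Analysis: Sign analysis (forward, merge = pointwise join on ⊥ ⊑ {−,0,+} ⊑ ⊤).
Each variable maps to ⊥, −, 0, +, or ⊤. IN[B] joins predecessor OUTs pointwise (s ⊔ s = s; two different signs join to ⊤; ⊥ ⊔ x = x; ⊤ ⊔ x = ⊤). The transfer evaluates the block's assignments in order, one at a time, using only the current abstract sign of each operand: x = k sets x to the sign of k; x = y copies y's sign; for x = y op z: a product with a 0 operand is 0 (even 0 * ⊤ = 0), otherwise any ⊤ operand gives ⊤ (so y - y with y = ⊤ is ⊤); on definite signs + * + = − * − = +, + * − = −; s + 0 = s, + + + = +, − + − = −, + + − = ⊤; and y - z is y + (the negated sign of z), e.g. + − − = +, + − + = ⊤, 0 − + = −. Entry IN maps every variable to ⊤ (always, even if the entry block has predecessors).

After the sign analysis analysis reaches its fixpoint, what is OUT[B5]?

Converged values:
  B0: | IN=(all ⊤) | OUT=(all ⊤)
  B1: | IN=(all ⊤) | OUT=(all ⊤)
  B2: | IN=(all ⊤) | OUT={d:-; rest ⊤}
  B3: | IN={d:-; rest ⊤} | OUT={c:-, d:-, f:-; rest ⊤}
  B4: | IN={c:-, d:-, f:-; rest ⊤} | OUT={c:-, d:-, f:-; rest ⊤}
  B5: | IN=(all ⊤) | OUT={a:-; rest ⊤}
  B6: | IN=(all ⊤) | OUT={c:+; rest ⊤}
  B7: | IN=(all ⊤) | OUT={b:+, d:+; rest ⊤}
  B8: | IN={b:+, d:+; rest ⊤} | OUT={b:+; rest ⊤}

Merge at B5: IN[B5] = OUT[B1] ⊔ OUT[B4] = {a: ⊤, b: ⊤, c: ⊤, d: ⊤, e: ⊤, f: ⊤}
Applying B5's transfer function to that IN value gives OUT[B5] (row B5 above).

Answer: {a: -, b: ⊤, c: ⊤, d: ⊤, e: ⊤, f: ⊤}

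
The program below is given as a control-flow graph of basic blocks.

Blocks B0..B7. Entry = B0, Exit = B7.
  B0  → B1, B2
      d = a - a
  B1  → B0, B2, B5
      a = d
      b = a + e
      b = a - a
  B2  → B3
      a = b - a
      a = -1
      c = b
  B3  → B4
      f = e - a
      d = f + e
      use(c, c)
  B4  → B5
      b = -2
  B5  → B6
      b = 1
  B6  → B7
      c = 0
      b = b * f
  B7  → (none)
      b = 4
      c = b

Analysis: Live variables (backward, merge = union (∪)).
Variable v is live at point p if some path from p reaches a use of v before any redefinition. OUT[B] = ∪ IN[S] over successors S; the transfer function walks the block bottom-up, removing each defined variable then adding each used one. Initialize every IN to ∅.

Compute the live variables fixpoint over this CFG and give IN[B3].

Fixpoint table:
  B0:  IN={a, b, e, f}  OUT={a, b, d, e, f}
  B1:  IN={d, e, f}  OUT={a, b, e, f}
  B2:  IN={a, b, e}  OUT={a, c, e}
  B3:  IN={a, c, e}  OUT={f}
  B4:  IN={f}  OUT={f}
  B5:  IN={f}  OUT={b, f}
  B6:  IN={b, f}  OUT={}
  B7:  IN={}  OUT={}

Merge at B3: OUT[B3] = IN[B4] = {f}
Applying B3's transfer function to that OUT value gives IN[B3] (row B3 above).

Answer: {a, c, e}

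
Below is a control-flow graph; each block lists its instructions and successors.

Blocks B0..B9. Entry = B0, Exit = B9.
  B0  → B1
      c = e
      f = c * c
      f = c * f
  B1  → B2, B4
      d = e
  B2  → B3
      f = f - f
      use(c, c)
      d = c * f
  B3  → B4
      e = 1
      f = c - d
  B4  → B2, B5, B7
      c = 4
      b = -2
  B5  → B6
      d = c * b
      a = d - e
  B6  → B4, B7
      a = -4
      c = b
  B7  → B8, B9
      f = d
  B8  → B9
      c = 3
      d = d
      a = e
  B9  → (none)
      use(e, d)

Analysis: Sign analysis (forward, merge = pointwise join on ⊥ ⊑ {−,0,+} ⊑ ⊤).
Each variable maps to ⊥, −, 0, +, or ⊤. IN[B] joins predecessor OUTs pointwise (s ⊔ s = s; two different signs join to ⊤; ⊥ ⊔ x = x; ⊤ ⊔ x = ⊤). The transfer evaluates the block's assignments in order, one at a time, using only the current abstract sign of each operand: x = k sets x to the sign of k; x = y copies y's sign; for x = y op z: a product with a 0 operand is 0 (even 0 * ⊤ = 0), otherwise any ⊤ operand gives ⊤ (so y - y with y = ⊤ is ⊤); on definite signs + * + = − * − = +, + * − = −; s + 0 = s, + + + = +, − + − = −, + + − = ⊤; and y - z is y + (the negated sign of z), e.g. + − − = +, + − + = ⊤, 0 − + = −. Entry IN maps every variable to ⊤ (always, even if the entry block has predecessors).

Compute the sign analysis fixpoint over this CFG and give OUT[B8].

Answer: {a: ⊤, b: -, c: +, d: ⊤, e: ⊤, f: ⊤}

Derivation:
Converged values:
  B0: | IN=(all ⊤) | OUT=(all ⊤)
  B1: | IN=(all ⊤) | OUT=(all ⊤)
  B2: | IN=(all ⊤) | OUT=(all ⊤)
  B3: | IN=(all ⊤) | OUT={e:+; rest ⊤}
  B4: | IN=(all ⊤) | OUT={b:-, c:+; rest ⊤}
  B5: | IN={b:-, c:+; rest ⊤} | OUT={b:-, c:+, d:-; rest ⊤}
  B6: | IN={b:-, c:+, d:-; rest ⊤} | OUT={a:-, b:-, c:-, d:-; rest ⊤}
  B7: | IN={b:-; rest ⊤} | OUT={b:-; rest ⊤}
  B8: | IN={b:-; rest ⊤} | OUT={b:-, c:+; rest ⊤}
  B9: | IN={b:-; rest ⊤} | OUT={b:-; rest ⊤}

Merge at B8: IN[B8] = OUT[B7] = {a: ⊤, b: -, c: ⊤, d: ⊤, e: ⊤, f: ⊤}
Applying B8's transfer function to that IN value gives OUT[B8] (row B8 above).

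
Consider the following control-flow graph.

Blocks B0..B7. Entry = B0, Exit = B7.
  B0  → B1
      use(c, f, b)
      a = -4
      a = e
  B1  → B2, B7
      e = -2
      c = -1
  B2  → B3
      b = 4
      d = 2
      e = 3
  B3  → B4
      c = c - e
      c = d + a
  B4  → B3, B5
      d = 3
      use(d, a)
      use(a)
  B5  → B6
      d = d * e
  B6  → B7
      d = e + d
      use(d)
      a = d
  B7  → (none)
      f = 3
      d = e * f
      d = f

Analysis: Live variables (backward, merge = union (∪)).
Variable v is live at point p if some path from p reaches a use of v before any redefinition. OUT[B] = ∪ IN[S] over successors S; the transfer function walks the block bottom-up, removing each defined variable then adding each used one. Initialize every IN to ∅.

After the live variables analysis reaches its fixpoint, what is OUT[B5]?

Answer: {d, e}

Derivation:
Per-block solution:
  B0:   IN={b, c, e, f}   OUT={a}
  B1:   IN={a}   OUT={a, c, e}
  B2:   IN={a, c}   OUT={a, c, d, e}
  B3:   IN={a, c, d, e}   OUT={a, c, e}
  B4:   IN={a, c, e}   OUT={a, c, d, e}
  B5:   IN={d, e}   OUT={d, e}
  B6:   IN={d, e}   OUT={e}
  B7:   IN={e}   OUT={}

Merge at B5: OUT[B5] = IN[B6] = {d, e}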